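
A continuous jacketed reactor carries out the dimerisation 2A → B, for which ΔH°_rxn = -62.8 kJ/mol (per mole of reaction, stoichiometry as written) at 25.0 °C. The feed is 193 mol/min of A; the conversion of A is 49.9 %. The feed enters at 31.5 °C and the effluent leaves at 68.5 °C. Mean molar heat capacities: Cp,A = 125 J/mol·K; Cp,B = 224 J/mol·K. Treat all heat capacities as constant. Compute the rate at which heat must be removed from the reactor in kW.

Q_out = 36.4 kW

Extent of reaction ξ = 0.499 × 193 / 2 = 48.154 mol/min
Reaction term: ξ·ΔH°_rxn = 48.154 × -62.8 = -3024 kJ/min
Sensible, feed 31.5→25 °C: -156.81 kJ/min
Outlet flows (mol/min): A 96.693, B 48.154
Sensible, products 25→68.5 °C: 994.98 kJ/min
Q = ΔH = -2185.9 kJ/min = -36.431 kW
Heat removed = 36.431 kW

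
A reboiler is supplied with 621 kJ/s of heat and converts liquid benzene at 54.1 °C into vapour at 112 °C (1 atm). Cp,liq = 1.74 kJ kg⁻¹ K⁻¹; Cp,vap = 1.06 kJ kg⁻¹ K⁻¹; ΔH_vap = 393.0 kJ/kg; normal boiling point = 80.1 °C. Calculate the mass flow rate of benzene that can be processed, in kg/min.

ṁ = 78.9 kg/min

Δh = 1.74×(80.1−54.1) + 393.0 + 1.06×(112−80.1) = 472.05 kJ/kg
Q = 621 kJ/s = 621 kJ/s = 37260 kJ/min
ṁ = Q/Δh = 37260 / 472.05 = 78.932 kg/min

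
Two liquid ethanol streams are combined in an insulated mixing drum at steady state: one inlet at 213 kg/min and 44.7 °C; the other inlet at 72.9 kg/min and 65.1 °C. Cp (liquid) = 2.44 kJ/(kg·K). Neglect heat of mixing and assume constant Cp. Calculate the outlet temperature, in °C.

No heat crosses the boundary, so H_out = H_in.
T_out = Σ ṁᵢCp,ᵢTᵢ / Σ ṁᵢCp,ᵢ
      = 34811 / 697.6 = 49.902 °C

T_out = 49.9 °C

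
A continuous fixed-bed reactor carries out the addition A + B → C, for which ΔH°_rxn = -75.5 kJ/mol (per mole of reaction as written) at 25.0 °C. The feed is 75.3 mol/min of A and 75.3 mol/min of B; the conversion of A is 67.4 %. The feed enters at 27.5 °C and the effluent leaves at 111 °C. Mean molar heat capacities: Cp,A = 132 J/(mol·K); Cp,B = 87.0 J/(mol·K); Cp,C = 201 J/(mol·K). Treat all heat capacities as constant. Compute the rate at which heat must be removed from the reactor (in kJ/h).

Extent of reaction ξ = 0.674 × 75.3 = 50.752 mol/min
Reaction term: ξ·ΔH°_rxn = 50.752 × -75.5 = -3831.8 kJ/min
Sensible, feed 27.5→25 °C: -41.227 kJ/min
Outlet flows (mol/min): A 24.548, B 24.548, C 50.752
Sensible, products 25→111 °C: 1339.6 kJ/min
Q = ΔH = -2533.4 kJ/min = -42.223 kW
Heat removed = 152000 kJ/h

Q_out = 152000 kJ/h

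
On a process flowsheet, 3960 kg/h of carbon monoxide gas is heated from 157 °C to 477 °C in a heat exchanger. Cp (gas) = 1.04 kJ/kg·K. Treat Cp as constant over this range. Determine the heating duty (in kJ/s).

Q = ṁ·Cp·ΔT = 3960 × 1.04 × (477 − 157) = 1.3179e+06 kJ/h
Converting: 1.3179e+06 / 3600 s = 366.08 kW

Q = 366 kJ/s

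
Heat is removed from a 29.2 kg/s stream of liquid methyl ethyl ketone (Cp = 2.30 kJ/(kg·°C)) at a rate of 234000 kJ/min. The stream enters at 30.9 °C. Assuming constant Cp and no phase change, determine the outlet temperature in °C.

Q = 234000 kJ/min = 3900 kJ/s
ΔT = Q/(ṁ·Cp) = 3900/(29.2×2.30) = 58.07 K
T_out = 30.9 − 58.07 = -27.17 °C

T_out = -27.2 °C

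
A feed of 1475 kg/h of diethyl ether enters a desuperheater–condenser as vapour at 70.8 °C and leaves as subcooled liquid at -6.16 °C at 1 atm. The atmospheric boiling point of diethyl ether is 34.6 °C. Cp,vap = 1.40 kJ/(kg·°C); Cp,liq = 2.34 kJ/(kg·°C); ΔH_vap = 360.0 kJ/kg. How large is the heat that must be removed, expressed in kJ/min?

vapour 70.8→34.6 °C: -50.68 kJ/kg
condensation at 34.6 °C: -360 kJ/kg
liquid 34.6→-6.16 °C: -95.378 kJ/kg
Δh = -50.68 + -360 + -95.378 = -506.06 kJ/kg
Q = ṁ·Δh = 1475 kg/h × -506.06 kJ/kg = -746440 kJ/h
|Q| = 207.34 kW = 12441 kJ/min

Q_c = 12400 kJ/min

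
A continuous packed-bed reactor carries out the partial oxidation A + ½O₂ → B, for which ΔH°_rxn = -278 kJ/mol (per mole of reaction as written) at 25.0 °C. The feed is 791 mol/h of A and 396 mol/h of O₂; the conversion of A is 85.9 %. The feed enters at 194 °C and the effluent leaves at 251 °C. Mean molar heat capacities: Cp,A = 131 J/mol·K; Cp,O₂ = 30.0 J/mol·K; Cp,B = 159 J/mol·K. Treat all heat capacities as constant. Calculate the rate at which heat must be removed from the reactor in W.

Extent of reaction ξ = 0.859 × 791 = 679.47 mol/h
Reaction term: ξ·ΔH°_rxn = 679.47 × -278 = -188890 kJ/h
Sensible, feed 194→25 °C: -19520 kJ/h
Outlet flows (mol/h): A 111.53, O₂ 56.266, B 679.47
Sensible, products 25→251 °C: 28100 kJ/h
Q = ΔH = -180310 kJ/h = -50.087 kW
Heat removed = 50087 W

Q_out = 50100 W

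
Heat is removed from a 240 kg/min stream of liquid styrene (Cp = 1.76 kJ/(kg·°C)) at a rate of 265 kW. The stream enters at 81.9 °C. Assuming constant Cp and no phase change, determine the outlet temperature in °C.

T_out = 44.3 °C

Q = 265 kW = 15900 kJ/min
ΔT = Q/(ṁ·Cp) = 15900/(240×1.76) = 37.642 K
T_out = 81.9 − 37.642 = 44.258 °C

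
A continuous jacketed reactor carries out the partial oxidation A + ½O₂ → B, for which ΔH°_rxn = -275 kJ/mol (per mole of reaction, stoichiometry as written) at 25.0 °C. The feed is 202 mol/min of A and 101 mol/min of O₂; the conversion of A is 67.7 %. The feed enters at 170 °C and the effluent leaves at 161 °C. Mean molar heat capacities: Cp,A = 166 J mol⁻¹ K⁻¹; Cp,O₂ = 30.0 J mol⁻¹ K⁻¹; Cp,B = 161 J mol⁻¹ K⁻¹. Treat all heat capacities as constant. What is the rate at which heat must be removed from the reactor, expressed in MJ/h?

Extent of reaction ξ = 0.677 × 202 = 136.75 mol/min
Reaction term: ξ·ΔH°_rxn = 136.75 × -275 = -37607 kJ/min
Sensible, feed 170→25 °C: -5301.5 kJ/min
Outlet flows (mol/min): A 65.246, O₂ 32.623, B 136.75
Sensible, products 25→161 °C: 4600.5 kJ/min
Q = ΔH = -38308 kJ/min = -638.47 kW
Heat removed = 2298.5 MJ/h

Q_out = 2300 MJ/h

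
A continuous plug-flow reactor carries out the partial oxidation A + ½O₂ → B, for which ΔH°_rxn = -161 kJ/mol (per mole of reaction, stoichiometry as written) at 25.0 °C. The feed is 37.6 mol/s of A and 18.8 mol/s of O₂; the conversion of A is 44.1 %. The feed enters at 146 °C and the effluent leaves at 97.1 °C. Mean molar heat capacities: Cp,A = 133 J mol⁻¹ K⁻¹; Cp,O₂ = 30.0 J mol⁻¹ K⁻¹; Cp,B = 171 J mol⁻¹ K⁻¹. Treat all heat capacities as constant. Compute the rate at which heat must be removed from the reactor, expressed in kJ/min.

Q_out = 175000 kJ/min

Extent of reaction ξ = 0.441 × 37.6 = 16.582 mol/s
Reaction term: ξ·ΔH°_rxn = 16.582 × -161 = -2669.6 kJ/s
Sensible, feed 146→25 °C: -673.34 kJ/s
Outlet flows (mol/s): A 21.018, O₂ 10.509, B 16.582
Sensible, products 25→97.1 °C: 428.72 kJ/s
Q = ΔH = -2914.3 kJ/s = -2914.3 kW
Heat removed = 174860 kJ/min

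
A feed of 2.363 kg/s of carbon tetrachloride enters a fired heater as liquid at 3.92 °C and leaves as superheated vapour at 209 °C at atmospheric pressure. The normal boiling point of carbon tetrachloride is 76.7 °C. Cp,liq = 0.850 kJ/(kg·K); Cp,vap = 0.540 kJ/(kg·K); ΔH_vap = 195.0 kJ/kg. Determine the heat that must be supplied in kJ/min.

Q = 46500 kJ/min

liquid 3.92→76.7 °C: 61.863 kJ/kg
vaporisation at 76.7 °C: 195 kJ/kg
vapour 76.7→209 °C: 71.442 kJ/kg
Δh = 61.863 + 195 + 71.442 = 328.31 kJ/kg
Q = ṁ·Δh = 2.363 kg/s × 328.31 kJ/kg = 775.78 kJ/s
|Q| = 775.78 kW = 46547 kJ/min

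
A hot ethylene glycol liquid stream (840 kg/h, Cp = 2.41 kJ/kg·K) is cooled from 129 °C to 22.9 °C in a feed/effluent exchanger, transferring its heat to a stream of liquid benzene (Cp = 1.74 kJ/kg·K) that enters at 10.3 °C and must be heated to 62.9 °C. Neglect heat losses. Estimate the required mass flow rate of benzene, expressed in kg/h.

Heat released by hot stream: Q = 840 × 2.41 × (129 − 22.9) = 214790 kJ/h
Energy balance on cold side (adiabatic exchanger): Q = ṁ_c·Cp_c·(T_c,out − T_c,in)
ṁ_c = 214790 / [1.74 × (62.9 − 10.3)] = 2346.8 kg/h

ṁ_c = 2350 kg/h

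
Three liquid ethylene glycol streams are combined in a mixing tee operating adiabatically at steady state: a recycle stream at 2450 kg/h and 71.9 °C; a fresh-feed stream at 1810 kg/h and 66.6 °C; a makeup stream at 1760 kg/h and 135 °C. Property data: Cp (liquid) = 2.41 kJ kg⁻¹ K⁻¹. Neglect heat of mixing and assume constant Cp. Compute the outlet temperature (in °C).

T_out = 88.8 °C

No heat crosses the boundary, so H_out = H_in.
Σ ṁᵢCp,ᵢTᵢ = 2450×2.41×71.9 + 1810×2.41×66.6 + 1760×2.41×135 = 1.2877e+06
Σ ṁᵢCp,ᵢ = 2450×2.41 + 1810×2.41 + 1760×2.41 = 14508
T_out = 1.2877e+06 / 14508 = 88.754 °C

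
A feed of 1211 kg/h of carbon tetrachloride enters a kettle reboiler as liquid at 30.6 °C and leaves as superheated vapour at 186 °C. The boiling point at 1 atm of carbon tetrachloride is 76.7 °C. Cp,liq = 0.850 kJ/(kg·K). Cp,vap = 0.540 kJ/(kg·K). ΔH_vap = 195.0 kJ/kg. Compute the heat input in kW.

Q = 98.6 kW

liquid 30.6→76.7 °C: 39.185 kJ/kg
vaporisation at 76.7 °C: 195 kJ/kg
vapour 76.7→186 °C: 59.022 kJ/kg
Δh = 39.185 + 195 + 59.022 = 293.21 kJ/kg
Q = ṁ·Δh = 1211 kg/h × 293.21 kJ/kg = 355070 kJ/h
|Q| = 98.632 kW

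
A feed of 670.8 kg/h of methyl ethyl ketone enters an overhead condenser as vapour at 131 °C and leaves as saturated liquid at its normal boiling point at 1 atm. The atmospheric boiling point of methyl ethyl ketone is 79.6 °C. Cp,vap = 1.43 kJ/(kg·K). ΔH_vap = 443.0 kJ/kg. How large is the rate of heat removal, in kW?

vapour 131→79.6 °C: -73.502 kJ/kg
condensation at 79.6 °C: -443 kJ/kg
Δh = -73.502 + -443 = -516.5 kJ/kg
Q = ṁ·Δh = 670.8 kg/h × -516.5 kJ/kg = -346470 kJ/h
|Q| = 96.242 kW

Q_c = 96.2 kW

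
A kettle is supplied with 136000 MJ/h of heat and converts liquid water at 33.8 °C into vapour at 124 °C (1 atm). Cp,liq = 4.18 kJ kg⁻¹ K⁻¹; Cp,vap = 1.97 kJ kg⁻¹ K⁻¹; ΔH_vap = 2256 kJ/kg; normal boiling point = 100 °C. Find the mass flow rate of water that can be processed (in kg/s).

ṁ = 14.6 kg/s

Δh = 4.18×(100−33.8) + 2256 + 1.97×(124−100) = 2580 kJ/kg
Q = 136000 MJ/h = 37778 kJ/s = 37778 kJ/s
ṁ = Q/Δh = 37778 / 2580 = 14.643 kg/s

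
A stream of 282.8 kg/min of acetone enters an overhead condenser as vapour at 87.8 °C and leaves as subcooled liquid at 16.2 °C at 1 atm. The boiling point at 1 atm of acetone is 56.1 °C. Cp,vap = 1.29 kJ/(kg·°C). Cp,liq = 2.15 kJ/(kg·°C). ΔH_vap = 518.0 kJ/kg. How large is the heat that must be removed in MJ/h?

vapour 87.8→56.1 °C: -40.893 kJ/kg
condensation at 56.1 °C: -518 kJ/kg
liquid 56.1→16.2 °C: -85.785 kJ/kg
Δh = -40.893 + -518 + -85.785 = -644.68 kJ/kg
Q = ṁ·Δh = 282.8 kg/min × -644.68 kJ/kg = -182310 kJ/min
|Q| = 3038.6 kW = 10939 MJ/h

Q_c = 10900 MJ/h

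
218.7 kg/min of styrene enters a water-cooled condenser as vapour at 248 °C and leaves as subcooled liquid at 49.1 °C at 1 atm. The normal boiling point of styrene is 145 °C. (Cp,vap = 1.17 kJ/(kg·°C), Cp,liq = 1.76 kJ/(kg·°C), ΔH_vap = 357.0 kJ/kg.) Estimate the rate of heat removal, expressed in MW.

vapour 248→145 °C: -120.51 kJ/kg
condensation at 145 °C: -357 kJ/kg
liquid 145→49.1 °C: -168.78 kJ/kg
Δh = -120.51 + -357 + -168.78 = -646.29 kJ/kg
Q = ṁ·Δh = 218.7 kg/min × -646.29 kJ/kg = -141340 kJ/min
|Q| = 2355.7 kW = 2.3557 MW

Q_c = 2.36 MW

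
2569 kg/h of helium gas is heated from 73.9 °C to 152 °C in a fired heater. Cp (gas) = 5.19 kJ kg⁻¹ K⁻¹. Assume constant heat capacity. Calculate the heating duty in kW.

Q = 289 kW

Q = ṁ·Cp·ΔT = 2569 × 5.19 × (152 − 73.9) = 1.0413e+06 kJ/h
Converting: 1.0413e+06 / 3600 s = 289.25 kW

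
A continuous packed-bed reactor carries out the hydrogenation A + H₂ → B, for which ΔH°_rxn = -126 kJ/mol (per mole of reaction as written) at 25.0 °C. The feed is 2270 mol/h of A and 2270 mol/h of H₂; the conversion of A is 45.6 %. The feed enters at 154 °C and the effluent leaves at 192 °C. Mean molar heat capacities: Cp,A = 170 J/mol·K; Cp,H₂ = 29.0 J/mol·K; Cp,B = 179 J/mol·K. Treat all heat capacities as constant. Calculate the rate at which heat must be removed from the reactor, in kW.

Extent of reaction ξ = 0.456 × 2270 = 1035.1 mol/h
Reaction term: ξ·ΔH°_rxn = 1035.1 × -126 = -130430 kJ/h
Sensible, feed 154→25 °C: -58273 kJ/h
Outlet flows (mol/h): A 1234.9, H₂ 1234.9, B 1035.1
Sensible, products 25→192 °C: 71982 kJ/h
Q = ΔH = -116720 kJ/h = -32.421 kW
Heat removed = 32.421 kW

Q_out = 32.4 kW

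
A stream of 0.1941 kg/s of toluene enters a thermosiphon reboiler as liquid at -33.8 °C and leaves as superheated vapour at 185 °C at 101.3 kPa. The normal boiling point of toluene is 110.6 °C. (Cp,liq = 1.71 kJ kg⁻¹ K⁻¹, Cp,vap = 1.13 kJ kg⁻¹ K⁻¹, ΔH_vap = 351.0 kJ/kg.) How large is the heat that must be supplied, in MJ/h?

Q = 477 MJ/h

liquid -33.8→110.6 °C: 246.92 kJ/kg
vaporisation at 110.6 °C: 351 kJ/kg
vapour 110.6→185 °C: 84.072 kJ/kg
Δh = 246.92 + 351 + 84.072 = 682 kJ/kg
Q = ṁ·Δh = 0.1941 kg/s × 682 kJ/kg = 132.38 kJ/s
|Q| = 132.38 kW = 476.55 MJ/h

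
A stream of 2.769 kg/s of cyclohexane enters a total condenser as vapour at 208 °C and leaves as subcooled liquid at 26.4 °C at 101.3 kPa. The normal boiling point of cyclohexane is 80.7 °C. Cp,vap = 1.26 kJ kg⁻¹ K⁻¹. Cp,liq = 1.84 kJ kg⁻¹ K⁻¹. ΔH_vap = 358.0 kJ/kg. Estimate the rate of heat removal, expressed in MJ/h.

vapour 208→80.7 °C: -160.4 kJ/kg
condensation at 80.7 °C: -358 kJ/kg
liquid 80.7→26.4 °C: -99.912 kJ/kg
Δh = -160.4 + -358 + -99.912 = -618.31 kJ/kg
Q = ṁ·Δh = 2.769 kg/s × -618.31 kJ/kg = -1712.1 kJ/s
|Q| = 1712.1 kW = 6163.6 MJ/h

Q_c = 6160 MJ/h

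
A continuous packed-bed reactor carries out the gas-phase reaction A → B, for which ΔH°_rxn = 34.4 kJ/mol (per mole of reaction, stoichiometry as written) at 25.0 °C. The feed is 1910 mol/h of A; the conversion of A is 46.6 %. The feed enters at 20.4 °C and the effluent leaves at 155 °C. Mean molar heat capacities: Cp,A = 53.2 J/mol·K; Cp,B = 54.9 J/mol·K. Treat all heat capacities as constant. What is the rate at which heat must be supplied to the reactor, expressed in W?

Q_in = 12400 W

Extent of reaction ξ = 0.466 × 1910 = 890.06 mol/h
Reaction term: ξ·ΔH°_rxn = 890.06 × 34.4 = 30618 kJ/h
Sensible, feed 20.4→25 °C: 467.42 kJ/h
Outlet flows (mol/h): A 1019.9, B 890.06
Sensible, products 25→155 °C: 13406 kJ/h
Q = ΔH = 44492 kJ/h = 12.359 kW
Heat supplied = 12359 W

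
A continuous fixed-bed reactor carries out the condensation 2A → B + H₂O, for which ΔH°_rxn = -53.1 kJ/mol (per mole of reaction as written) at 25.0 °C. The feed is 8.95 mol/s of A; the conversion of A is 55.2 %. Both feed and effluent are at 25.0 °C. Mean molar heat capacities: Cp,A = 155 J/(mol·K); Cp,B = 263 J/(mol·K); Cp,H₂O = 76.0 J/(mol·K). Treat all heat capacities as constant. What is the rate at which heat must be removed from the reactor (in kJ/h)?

Extent of reaction ξ = 0.552 × 8.95 / 2 = 2.4702 mol/s
Reaction term: ξ·ΔH°_rxn = 2.4702 × -53.1 = -131.17 kJ/s
Q = ΔH = -131.17 kJ/s = -131.17 kW
Heat removed = 472200 kJ/h

Q_out = 472000 kJ/h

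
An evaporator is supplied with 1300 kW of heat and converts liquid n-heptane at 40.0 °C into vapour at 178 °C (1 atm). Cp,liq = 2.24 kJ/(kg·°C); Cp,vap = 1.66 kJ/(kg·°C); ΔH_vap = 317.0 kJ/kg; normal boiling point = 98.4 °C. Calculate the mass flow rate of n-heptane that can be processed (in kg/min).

Δh = 2.24×(98.4−40.0) + 317.0 + 1.66×(178−98.4) = 579.95 kJ/kg
Q = 1300 kW = 1300 kJ/s = 78000 kJ/min
ṁ = Q/Δh = 78000 / 579.95 = 134.49 kg/min

ṁ = 134 kg/min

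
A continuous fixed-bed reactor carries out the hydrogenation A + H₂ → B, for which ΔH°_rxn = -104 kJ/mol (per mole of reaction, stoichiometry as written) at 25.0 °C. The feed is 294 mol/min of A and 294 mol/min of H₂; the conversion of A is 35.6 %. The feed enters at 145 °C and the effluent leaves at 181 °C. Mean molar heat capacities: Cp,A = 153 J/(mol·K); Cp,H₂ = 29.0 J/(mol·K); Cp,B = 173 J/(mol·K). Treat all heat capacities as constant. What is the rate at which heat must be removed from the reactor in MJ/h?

Q_out = 546 MJ/h

Extent of reaction ξ = 0.356 × 294 = 104.66 mol/min
Reaction term: ξ·ΔH°_rxn = 104.66 × -104 = -10885 kJ/min
Sensible, feed 145→25 °C: -6421 kJ/min
Outlet flows (mol/min): A 189.34, H₂ 189.34, B 104.66
Sensible, products 25→181 °C: 8200.3 kJ/min
Q = ΔH = -9105.7 kJ/min = -151.76 kW
Heat removed = 546.34 MJ/h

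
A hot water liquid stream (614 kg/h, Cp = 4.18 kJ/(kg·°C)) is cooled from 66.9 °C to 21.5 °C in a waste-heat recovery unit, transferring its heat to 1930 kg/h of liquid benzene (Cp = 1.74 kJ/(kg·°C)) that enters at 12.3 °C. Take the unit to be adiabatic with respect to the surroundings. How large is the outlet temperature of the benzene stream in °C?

T_c,out = 47.0 °C

Heat released by hot stream: Q = 614 × 4.18 × (66.9 − 21.5) = 116520 kJ/h
Energy balance on cold side (adiabatic exchanger): Q = ṁ_c·Cp_c·(T_c,out − T_c,in)
T_c,out = 12.3 + 116520/(1930 × 1.74) = 46.997 °C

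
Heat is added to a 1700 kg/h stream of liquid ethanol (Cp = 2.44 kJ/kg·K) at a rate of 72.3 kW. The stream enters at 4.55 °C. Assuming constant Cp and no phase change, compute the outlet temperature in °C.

Q = 72.3 kW = 260280 kJ/h
ΔT = Q/(ṁ·Cp) = 260280/(1700×2.44) = 62.748 K
T_out = 4.55 + 62.748 = 67.298 °C

T_out = 67.3 °C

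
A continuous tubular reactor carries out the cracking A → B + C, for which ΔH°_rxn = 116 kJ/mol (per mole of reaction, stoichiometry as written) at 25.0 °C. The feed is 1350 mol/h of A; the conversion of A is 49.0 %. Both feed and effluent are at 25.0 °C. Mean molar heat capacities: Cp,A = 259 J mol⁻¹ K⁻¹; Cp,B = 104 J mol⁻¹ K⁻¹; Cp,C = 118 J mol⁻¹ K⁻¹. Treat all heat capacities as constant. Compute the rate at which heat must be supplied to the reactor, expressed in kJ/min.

Q_in = 1280 kJ/min

Extent of reaction ξ = 0.490 × 1350 = 661.5 mol/h
Reaction term: ξ·ΔH°_rxn = 661.5 × 116 = 76734 kJ/h
Q = ΔH = 76734 kJ/h = 21.315 kW
Heat supplied = 1278.9 kJ/min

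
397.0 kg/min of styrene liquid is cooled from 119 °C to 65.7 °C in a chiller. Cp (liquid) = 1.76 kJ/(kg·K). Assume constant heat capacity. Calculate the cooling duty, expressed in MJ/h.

Q = ṁ·Cp·ΔT = 397.0 × 1.76 × (65.7 − 119) = -37242 kJ/min
Converting: 37242 / 60 s = 620.7 kW
Cooling duty = 2234.5 MJ/h

Q_c = 2230 MJ/h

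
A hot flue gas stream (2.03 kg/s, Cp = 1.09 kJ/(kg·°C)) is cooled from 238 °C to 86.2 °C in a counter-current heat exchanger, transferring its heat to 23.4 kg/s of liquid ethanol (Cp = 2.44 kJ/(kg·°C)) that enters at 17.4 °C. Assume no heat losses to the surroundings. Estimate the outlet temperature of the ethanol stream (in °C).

Heat released by hot stream: Q = 2.03 × 1.09 × (238 − 86.2) = 335.89 kJ/s
Energy balance on cold side (adiabatic exchanger): Q = ṁ_c·Cp_c·(T_c,out − T_c,in)
T_c,out = 17.4 + 335.89/(23.4 × 2.44) = 23.283 °C

T_c,out = 23.3 °C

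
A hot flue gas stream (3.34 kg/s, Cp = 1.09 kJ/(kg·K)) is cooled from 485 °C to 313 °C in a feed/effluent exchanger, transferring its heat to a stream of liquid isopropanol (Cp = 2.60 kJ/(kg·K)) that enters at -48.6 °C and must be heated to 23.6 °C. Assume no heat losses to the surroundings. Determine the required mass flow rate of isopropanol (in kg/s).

Heat released by hot stream: Q = 3.34 × 1.09 × (485 − 313) = 626.18 kJ/s
Energy balance on cold side (adiabatic exchanger): Q = ṁ_c·Cp_c·(T_c,out − T_c,in)
ṁ_c = 626.18 / [2.60 × (23.6 − -48.6)] = 3.3357 kg/s

ṁ_c = 3.34 kg/s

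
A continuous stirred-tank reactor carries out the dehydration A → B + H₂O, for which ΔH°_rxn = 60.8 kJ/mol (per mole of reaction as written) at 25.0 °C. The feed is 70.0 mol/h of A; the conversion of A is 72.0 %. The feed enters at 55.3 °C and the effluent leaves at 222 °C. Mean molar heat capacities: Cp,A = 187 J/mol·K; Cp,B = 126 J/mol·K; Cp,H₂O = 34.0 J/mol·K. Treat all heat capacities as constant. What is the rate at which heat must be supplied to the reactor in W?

Q_in = 1380 W

Extent of reaction ξ = 0.720 × 70.0 = 50.4 mol/h
Reaction term: ξ·ΔH°_rxn = 50.4 × 60.8 = 3064.3 kJ/h
Sensible, feed 55.3→25 °C: -396.63 kJ/h
Outlet flows (mol/h): A 19.6, B 50.4, H₂O 50.4
Sensible, products 25→222 °C: 2310.7 kJ/h
Q = ΔH = 4978.3 kJ/h = 1.3829 kW
Heat supplied = 1382.9 W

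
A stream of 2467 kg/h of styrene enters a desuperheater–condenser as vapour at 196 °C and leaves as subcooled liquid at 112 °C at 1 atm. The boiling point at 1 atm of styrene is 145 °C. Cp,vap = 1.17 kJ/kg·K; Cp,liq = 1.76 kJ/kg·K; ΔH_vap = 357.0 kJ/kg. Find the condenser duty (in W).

vapour 196→145 °C: -59.67 kJ/kg
condensation at 145 °C: -357 kJ/kg
liquid 145→112 °C: -58.08 kJ/kg
Δh = -59.67 + -357 + -58.08 = -474.75 kJ/kg
Q = ṁ·Δh = 2467 kg/h × -474.75 kJ/kg = -1.1712e+06 kJ/h
|Q| = 325.34 kW = 325340 W

Q_c = 325000 W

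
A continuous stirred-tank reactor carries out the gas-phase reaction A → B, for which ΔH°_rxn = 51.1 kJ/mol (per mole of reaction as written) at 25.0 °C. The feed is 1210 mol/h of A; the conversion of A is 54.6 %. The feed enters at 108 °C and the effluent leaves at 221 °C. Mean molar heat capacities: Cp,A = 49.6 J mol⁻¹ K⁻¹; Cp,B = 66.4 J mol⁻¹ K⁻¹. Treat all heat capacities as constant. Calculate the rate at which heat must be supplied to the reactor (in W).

Extent of reaction ξ = 0.546 × 1210 = 660.66 mol/h
Reaction term: ξ·ΔH°_rxn = 660.66 × 51.1 = 33760 kJ/h
Sensible, feed 108→25 °C: -4981.3 kJ/h
Outlet flows (mol/h): A 549.34, B 660.66
Sensible, products 25→221 °C: 13939 kJ/h
Q = ΔH = 42717 kJ/h = 11.866 kW
Heat supplied = 11866 W

Q_in = 11900 W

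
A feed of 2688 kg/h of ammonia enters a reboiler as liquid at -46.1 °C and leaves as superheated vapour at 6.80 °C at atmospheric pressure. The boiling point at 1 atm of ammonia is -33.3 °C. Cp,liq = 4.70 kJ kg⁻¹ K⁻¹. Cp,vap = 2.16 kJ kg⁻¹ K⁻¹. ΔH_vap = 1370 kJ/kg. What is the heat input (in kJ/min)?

Q = 68000 kJ/min

liquid -46.1→-33.3 °C: 60.16 kJ/kg
vaporisation at -33.3 °C: 1370 kJ/kg
vapour -33.3→6.80 °C: 86.616 kJ/kg
Δh = 60.16 + 1370 + 86.616 = 1516.8 kJ/kg
Q = ṁ·Δh = 2688 kg/h × 1516.8 kJ/kg = 4.0771e+06 kJ/h
|Q| = 1132.5 kW = 67952 kJ/min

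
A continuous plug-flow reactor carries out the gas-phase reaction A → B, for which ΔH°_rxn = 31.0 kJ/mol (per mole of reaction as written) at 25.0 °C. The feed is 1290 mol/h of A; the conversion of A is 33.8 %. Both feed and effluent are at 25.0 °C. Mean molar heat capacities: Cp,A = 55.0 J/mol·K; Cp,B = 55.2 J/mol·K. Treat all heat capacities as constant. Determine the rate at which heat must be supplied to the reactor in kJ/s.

Q_in = 3.75 kJ/s

Extent of reaction ξ = 0.338 × 1290 = 436.02 mol/h
Reaction term: ξ·ΔH°_rxn = 436.02 × 31.0 = 13517 kJ/h
Q = ΔH = 13517 kJ/h = 3.7546 kW
Heat supplied = 3.7546 kJ/s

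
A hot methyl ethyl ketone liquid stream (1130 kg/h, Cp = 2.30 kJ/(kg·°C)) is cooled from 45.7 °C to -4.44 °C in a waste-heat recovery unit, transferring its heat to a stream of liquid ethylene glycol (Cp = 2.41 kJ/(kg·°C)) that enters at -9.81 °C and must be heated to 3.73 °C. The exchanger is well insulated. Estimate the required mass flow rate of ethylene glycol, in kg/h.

Heat released by hot stream: Q = 1130 × 2.30 × (45.7 − -4.44) = 130310 kJ/h
Energy balance on cold side (adiabatic exchanger): Q = ṁ_c·Cp_c·(T_c,out − T_c,in)
ṁ_c = 130310 / [2.41 × (3.73 − -9.81)] = 3993.5 kg/h

ṁ_c = 3990 kg/h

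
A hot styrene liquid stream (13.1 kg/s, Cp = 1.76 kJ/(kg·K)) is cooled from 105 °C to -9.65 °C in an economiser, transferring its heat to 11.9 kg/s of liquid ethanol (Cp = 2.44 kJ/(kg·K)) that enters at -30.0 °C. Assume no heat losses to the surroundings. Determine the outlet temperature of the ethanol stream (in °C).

Heat released by hot stream: Q = 13.1 × 1.76 × (105 − -9.65) = 2643.4 kJ/s
Energy balance on cold side (adiabatic exchanger): Q = ṁ_c·Cp_c·(T_c,out − T_c,in)
T_c,out = -30.0 + 2643.4/(11.9 × 2.44) = 61.038 °C

T_c,out = 61.0 °C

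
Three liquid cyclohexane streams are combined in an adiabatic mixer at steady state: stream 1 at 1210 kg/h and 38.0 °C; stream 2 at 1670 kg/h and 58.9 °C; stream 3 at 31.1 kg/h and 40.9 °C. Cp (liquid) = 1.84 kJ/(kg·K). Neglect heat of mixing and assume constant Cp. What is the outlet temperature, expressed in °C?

Adiabatic, steady state ⇒ Σ ṁᵢCp,ᵢ(T_out − Tᵢ) = 0
Σ ṁᵢCp,ᵢTᵢ = 1210×1.84×38.0 + 1670×1.84×58.9 + 31.1×1.84×40.9 = 267930
Σ ṁᵢCp,ᵢ = 1210×1.84 + 1670×1.84 + 31.1×1.84 = 5356.4
T_out = 267930 / 5356.4 = 50.021 °C

T_out = 50.0 °C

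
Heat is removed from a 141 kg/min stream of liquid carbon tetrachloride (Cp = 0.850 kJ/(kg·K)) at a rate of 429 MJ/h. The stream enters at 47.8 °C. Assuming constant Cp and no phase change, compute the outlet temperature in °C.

T_out = -11.9 °C

Q = 429 MJ/h = 7150 kJ/min
ΔT = Q/(ṁ·Cp) = 7150/(141×0.850) = 59.658 K
T_out = 47.8 − 59.658 = -11.858 °C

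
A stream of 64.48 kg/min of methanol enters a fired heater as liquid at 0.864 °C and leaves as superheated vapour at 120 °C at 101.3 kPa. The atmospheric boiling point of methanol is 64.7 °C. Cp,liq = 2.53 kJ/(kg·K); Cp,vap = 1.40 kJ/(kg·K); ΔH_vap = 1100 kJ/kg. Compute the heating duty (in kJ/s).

Q = 1440 kJ/s

liquid 0.864→64.7 °C: 161.51 kJ/kg
vaporisation at 64.7 °C: 1100 kJ/kg
vapour 64.7→120 °C: 77.42 kJ/kg
Δh = 161.51 + 1100 + 77.42 = 1338.9 kJ/kg
Q = ṁ·Δh = 64.48 kg/min × 1338.9 kJ/kg = 86334 kJ/min
|Q| = 1438.9 kW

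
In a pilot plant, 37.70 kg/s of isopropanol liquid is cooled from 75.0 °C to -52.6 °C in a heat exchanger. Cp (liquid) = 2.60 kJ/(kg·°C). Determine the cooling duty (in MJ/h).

Q = ṁ·Cp·ΔT = 37.70 × 2.60 × (-52.6 − 75.0) = -12507 kJ/s
Cooling duty = 45026 MJ/h

Q_c = 45000 MJ/h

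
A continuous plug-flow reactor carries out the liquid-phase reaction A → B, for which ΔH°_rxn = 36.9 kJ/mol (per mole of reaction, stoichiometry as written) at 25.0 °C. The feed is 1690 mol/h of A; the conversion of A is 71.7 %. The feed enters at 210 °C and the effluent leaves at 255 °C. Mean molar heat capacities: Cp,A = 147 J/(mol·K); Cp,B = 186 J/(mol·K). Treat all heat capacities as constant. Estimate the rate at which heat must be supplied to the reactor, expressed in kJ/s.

Q_in = 18.5 kJ/s

Extent of reaction ξ = 0.717 × 1690 = 1211.7 mol/h
Reaction term: ξ·ΔH°_rxn = 1211.7 × 36.9 = 44713 kJ/h
Sensible, feed 210→25 °C: -45960 kJ/h
Outlet flows (mol/h): A 478.27, B 1211.7
Sensible, products 25→255 °C: 68008 kJ/h
Q = ΔH = 66761 kJ/h = 18.545 kW
Heat supplied = 18.545 kJ/s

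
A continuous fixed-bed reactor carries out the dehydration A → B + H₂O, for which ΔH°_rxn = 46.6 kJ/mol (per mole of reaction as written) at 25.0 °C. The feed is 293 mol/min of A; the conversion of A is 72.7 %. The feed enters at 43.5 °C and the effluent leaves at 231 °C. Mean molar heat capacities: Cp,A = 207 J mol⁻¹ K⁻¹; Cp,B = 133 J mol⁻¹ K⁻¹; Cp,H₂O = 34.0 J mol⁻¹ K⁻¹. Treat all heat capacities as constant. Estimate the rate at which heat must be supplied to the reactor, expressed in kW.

Q_in = 326 kW

Extent of reaction ξ = 0.727 × 293 = 213.01 mol/min
Reaction term: ξ·ΔH°_rxn = 213.01 × 46.6 = 9926.3 kJ/min
Sensible, feed 43.5→25 °C: -1122 kJ/min
Outlet flows (mol/min): A 79.989, B 213.01, H₂O 213.01
Sensible, products 25→231 °C: 10739 kJ/min
Q = ΔH = 19543 kJ/min = 325.72 kW
Heat supplied = 325.72 kW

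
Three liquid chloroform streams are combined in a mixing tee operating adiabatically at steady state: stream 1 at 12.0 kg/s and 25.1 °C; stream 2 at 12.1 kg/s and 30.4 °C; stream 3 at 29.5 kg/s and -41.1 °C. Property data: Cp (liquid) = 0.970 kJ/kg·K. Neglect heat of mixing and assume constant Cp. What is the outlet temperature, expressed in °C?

Energy balance with Q = 0: Σ ṁᵢCp,ᵢ(T_out − Tᵢ) = 0
Σ ṁᵢCp,ᵢTᵢ = 12.0×0.970×25.1 + 12.1×0.970×30.4 + 29.5×0.970×-41.1 = -527.11
Σ ṁᵢCp,ᵢ = 12.0×0.970 + 12.1×0.970 + 29.5×0.970 = 51.992
T_out = -527.11 / 51.992 = -10.138 °C

T_out = -10.1 °C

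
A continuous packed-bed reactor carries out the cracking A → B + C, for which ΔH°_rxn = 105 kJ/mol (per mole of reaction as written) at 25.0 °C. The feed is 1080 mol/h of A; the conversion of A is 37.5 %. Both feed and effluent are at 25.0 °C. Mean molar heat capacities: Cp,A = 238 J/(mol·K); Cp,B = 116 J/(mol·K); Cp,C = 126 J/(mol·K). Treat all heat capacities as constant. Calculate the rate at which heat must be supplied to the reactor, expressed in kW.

Extent of reaction ξ = 0.375 × 1080 = 405 mol/h
Reaction term: ξ·ΔH°_rxn = 405 × 105 = 42525 kJ/h
Q = ΔH = 42525 kJ/h = 11.812 kW
Heat supplied = 11.812 kW

Q_in = 11.8 kW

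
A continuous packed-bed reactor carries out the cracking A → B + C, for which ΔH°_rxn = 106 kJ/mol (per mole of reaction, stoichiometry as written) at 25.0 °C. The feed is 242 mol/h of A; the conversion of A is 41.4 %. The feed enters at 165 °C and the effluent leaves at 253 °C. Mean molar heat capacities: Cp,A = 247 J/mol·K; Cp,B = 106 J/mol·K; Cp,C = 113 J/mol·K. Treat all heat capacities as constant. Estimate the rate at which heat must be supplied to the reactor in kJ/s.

Q_in = 4.23 kJ/s

Extent of reaction ξ = 0.414 × 242 = 100.19 mol/h
Reaction term: ξ·ΔH°_rxn = 100.19 × 106 = 10620 kJ/h
Sensible, feed 165→25 °C: -8368.4 kJ/h
Outlet flows (mol/h): A 141.81, B 100.19, C 100.19
Sensible, products 25→253 °C: 12989 kJ/h
Q = ΔH = 15240 kJ/h = 4.2335 kW
Heat supplied = 4.2335 kJ/s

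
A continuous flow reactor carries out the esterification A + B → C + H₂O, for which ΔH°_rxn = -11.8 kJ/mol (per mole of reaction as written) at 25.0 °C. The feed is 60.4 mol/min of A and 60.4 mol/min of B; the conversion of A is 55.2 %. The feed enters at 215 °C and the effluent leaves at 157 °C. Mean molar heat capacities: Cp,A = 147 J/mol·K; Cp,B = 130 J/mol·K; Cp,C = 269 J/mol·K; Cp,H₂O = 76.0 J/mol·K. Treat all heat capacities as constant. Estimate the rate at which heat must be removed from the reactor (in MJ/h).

Extent of reaction ξ = 0.552 × 60.4 = 33.341 mol/min
Reaction term: ξ·ΔH°_rxn = 33.341 × -11.8 = -393.42 kJ/min
Sensible, feed 215→25 °C: -3178.9 kJ/min
Outlet flows (mol/min): A 27.059, B 27.059, C 33.341, H₂O 33.341
Sensible, products 25→157 °C: 2507.7 kJ/min
Q = ΔH = -1064.5 kJ/min = -17.742 kW
Heat removed = 63.872 MJ/h

Q_out = 63.9 MJ/h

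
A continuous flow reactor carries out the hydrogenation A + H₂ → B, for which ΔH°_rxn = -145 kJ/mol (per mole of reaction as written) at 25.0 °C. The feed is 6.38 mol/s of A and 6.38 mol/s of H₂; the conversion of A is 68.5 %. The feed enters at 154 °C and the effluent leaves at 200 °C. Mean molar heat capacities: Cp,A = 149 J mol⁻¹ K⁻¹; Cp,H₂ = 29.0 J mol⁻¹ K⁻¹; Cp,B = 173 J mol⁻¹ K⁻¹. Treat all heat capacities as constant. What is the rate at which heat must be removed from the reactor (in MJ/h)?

Extent of reaction ξ = 0.685 × 6.38 = 4.3703 mol/s
Reaction term: ξ·ΔH°_rxn = 4.3703 × -145 = -633.69 kJ/s
Sensible, feed 154→25 °C: -146.5 kJ/s
Outlet flows (mol/s): A 2.0097, H₂ 2.0097, B 4.3703
Sensible, products 25→200 °C: 194.91 kJ/s
Q = ΔH = -585.28 kJ/s = -585.28 kW
Heat removed = 2107 MJ/h

Q_out = 2110 MJ/h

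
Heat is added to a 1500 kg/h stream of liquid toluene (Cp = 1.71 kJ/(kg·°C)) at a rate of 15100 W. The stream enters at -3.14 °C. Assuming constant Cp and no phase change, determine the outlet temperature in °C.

Q = 15100 W = 54360 kJ/h
ΔT = Q/(ṁ·Cp) = 54360/(1500×1.71) = 21.193 K
T_out = -3.14 + 21.193 = 18.053 °C

T_out = 18.1 °C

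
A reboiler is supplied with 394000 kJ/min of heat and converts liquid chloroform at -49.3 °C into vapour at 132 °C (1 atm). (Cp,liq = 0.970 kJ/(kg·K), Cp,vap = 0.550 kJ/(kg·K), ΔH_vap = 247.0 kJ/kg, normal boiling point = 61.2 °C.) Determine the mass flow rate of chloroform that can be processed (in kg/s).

Δh = 0.970×(61.2−-49.3) + 247.0 + 0.550×(132−61.2) = 393.12 kJ/kg
Q = 394000 kJ/min = 6566.7 kJ/s = 6566.7 kJ/s
ṁ = Q/Δh = 6566.7 / 393.12 = 16.704 kg/s

ṁ = 16.7 kg/s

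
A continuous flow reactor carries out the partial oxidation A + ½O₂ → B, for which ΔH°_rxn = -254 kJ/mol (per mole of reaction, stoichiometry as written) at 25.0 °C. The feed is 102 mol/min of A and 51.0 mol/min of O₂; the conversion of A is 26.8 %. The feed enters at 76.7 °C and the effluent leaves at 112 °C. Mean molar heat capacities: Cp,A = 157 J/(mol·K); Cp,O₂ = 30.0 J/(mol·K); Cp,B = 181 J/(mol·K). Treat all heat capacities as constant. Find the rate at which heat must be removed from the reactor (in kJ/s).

Q_out = 105 kJ/s

Extent of reaction ξ = 0.268 × 102 = 27.336 mol/min
Reaction term: ξ·ΔH°_rxn = 27.336 × -254 = -6943.3 kJ/min
Sensible, feed 76.7→25 °C: -907.02 kJ/min
Outlet flows (mol/min): A 74.664, O₂ 37.332, B 27.336
Sensible, products 25→112 °C: 1547.7 kJ/min
Q = ΔH = -6302.6 kJ/min = -105.04 kW
Heat removed = 105.04 kJ/s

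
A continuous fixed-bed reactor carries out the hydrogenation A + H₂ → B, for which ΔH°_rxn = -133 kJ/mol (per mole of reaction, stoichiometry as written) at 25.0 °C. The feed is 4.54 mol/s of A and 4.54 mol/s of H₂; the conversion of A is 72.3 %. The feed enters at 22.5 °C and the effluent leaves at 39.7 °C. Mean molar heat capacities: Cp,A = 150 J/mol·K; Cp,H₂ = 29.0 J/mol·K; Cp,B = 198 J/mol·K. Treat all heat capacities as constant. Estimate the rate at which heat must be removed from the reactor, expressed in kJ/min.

Extent of reaction ξ = 0.723 × 4.54 = 3.2824 mol/s
Reaction term: ξ·ΔH°_rxn = 3.2824 × -133 = -436.56 kJ/s
Sensible, feed 22.5→25 °C: 2.0316 kJ/s
Outlet flows (mol/s): A 1.2576, H₂ 1.2576, B 3.2824
Sensible, products 25→39.7 °C: 12.863 kJ/s
Q = ΔH = -421.67 kJ/s = -421.67 kW
Heat removed = 25300 kJ/min

Q_out = 25300 kJ/min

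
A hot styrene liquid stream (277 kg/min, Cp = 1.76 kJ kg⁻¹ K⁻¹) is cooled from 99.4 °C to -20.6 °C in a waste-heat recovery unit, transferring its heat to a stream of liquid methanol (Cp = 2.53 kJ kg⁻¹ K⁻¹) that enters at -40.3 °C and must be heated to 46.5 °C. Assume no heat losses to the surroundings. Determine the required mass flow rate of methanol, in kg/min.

Heat released by hot stream: Q = 277 × 1.76 × (99.4 − -20.6) = 58502 kJ/min
Energy balance on cold side (adiabatic exchanger): Q = ṁ_c·Cp_c·(T_c,out − T_c,in)
ṁ_c = 58502 / [2.53 × (46.5 − -40.3)] = 266.4 kg/min

ṁ_c = 266 kg/min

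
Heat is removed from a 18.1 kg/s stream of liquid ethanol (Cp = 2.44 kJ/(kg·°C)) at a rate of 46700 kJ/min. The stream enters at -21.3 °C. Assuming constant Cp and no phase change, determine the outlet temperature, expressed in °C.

T_out = -38.9 °C

Q = 46700 kJ/min = 778.33 kJ/s
ΔT = Q/(ṁ·Cp) = 778.33/(18.1×2.44) = 17.624 K
T_out = -21.3 − 17.624 = -38.924 °C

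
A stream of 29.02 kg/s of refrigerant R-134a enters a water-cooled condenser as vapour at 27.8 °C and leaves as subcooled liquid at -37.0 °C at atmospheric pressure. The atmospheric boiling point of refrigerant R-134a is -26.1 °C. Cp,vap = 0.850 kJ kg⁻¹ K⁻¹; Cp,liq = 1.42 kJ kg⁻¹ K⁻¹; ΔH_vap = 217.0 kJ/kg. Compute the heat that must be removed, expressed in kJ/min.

vapour 27.8→-26.1 °C: -45.815 kJ/kg
condensation at -26.1 °C: -217 kJ/kg
liquid -26.1→-37.0 °C: -15.478 kJ/kg
Δh = -45.815 + -217 + -15.478 = -278.29 kJ/kg
Q = ṁ·Δh = 29.02 kg/s × -278.29 kJ/kg = -8076.1 kJ/s
|Q| = 8076.1 kW = 484560 kJ/min

Q_c = 485000 kJ/min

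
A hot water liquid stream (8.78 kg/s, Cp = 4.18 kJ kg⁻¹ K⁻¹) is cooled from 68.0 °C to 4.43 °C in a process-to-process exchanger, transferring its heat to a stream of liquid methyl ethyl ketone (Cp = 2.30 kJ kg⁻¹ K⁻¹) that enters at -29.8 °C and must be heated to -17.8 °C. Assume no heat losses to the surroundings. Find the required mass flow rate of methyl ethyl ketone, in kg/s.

Heat released by hot stream: Q = 8.78 × 4.18 × (68.0 − 4.43) = 2333 kJ/s
Energy balance on cold side (adiabatic exchanger): Q = ṁ_c·Cp_c·(T_c,out − T_c,in)
ṁ_c = 2333 / [2.30 × (-17.8 − -29.8)] = 84.531 kg/s

ṁ_c = 84.5 kg/s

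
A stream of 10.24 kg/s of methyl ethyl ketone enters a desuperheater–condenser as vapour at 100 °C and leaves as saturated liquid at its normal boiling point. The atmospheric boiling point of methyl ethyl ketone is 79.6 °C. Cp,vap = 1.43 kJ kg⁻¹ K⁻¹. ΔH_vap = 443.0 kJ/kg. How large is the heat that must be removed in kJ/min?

Q_c = 290000 kJ/min

vapour 100→79.6 °C: -29.172 kJ/kg
condensation at 79.6 °C: -443 kJ/kg
Δh = -29.172 + -443 = -472.17 kJ/kg
Q = ṁ·Δh = 10.24 kg/s × -472.17 kJ/kg = -4835 kJ/s
|Q| = 4835 kW = 290100 kJ/min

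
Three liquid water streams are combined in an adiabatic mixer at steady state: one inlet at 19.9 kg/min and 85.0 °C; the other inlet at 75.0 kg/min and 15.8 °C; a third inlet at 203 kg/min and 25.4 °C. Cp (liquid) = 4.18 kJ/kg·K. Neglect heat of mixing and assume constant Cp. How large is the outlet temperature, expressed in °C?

T_out = 27.0 °C

No heat crosses the boundary, so H_out = H_in.
T_out = Σ ṁᵢCp,ᵢTᵢ / Σ ṁᵢCp,ᵢ
      = 33577 / 1245.2 = 26.964 °C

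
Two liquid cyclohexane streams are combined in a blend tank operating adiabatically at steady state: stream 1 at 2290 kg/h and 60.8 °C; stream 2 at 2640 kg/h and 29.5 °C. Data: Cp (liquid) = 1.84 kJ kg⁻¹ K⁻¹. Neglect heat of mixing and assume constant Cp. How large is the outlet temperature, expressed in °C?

No heat crosses the boundary, so H_out = H_in.
T_out = Σ ṁᵢCp,ᵢTᵢ / Σ ṁᵢCp,ᵢ
      = 399490 / 9071.2 = 44.039 °C

T_out = 44.0 °C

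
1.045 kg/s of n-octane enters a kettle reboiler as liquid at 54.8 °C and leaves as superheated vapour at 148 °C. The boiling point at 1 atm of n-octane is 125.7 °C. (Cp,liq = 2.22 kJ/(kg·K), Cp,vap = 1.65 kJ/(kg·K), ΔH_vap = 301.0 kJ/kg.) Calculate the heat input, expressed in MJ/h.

liquid 54.8→125.7 °C: 157.4 kJ/kg
vaporisation at 125.7 °C: 301 kJ/kg
vapour 125.7→148 °C: 36.795 kJ/kg
Δh = 157.4 + 301 + 36.795 = 495.19 kJ/kg
Q = ṁ·Δh = 1.045 kg/s × 495.19 kJ/kg = 517.48 kJ/s
|Q| = 517.48 kW = 1862.9 MJ/h

Q = 1860 MJ/h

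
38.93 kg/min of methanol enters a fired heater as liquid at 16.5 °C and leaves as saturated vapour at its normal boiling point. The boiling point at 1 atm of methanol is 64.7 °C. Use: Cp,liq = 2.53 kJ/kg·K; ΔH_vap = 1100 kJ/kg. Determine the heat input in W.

liquid 16.5→64.7 °C: 121.95 kJ/kg
vaporisation at 64.7 °C: 1100 kJ/kg
Δh = 121.95 + 1100 = 1221.9 kJ/kg
Q = ṁ·Δh = 38.93 kg/min × 1221.9 kJ/kg = 47570 kJ/min
|Q| = 792.84 kW = 792840 W

Q = 793000 W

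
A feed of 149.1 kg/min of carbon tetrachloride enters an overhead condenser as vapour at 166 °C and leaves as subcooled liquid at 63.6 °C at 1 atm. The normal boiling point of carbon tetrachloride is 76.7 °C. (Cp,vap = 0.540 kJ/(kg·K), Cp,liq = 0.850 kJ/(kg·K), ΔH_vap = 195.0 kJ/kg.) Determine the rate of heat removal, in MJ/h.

Q_c = 2280 MJ/h

vapour 166→76.7 °C: -48.222 kJ/kg
condensation at 76.7 °C: -195 kJ/kg
liquid 76.7→63.6 °C: -11.135 kJ/kg
Δh = -48.222 + -195 + -11.135 = -254.36 kJ/kg
Q = ṁ·Δh = 149.1 kg/min × -254.36 kJ/kg = -37925 kJ/min
|Q| = 632.08 kW = 2275.5 MJ/h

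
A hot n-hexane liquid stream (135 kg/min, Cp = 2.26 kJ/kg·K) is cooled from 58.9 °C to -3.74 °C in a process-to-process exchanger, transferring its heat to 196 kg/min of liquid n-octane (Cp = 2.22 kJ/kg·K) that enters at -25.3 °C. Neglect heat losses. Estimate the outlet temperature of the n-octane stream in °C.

Heat released by hot stream: Q = 135 × 2.26 × (58.9 − -3.74) = 19111 kJ/min
Energy balance on cold side (adiabatic exchanger): Q = ṁ_c·Cp_c·(T_c,out − T_c,in)
T_c,out = -25.3 + 19111/(196 × 2.22) = 18.622 °C

T_c,out = 18.6 °C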